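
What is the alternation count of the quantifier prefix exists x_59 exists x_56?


Walk the prefix and count type changes:
  position 1: exists -> exists
Total alternations = 0

0


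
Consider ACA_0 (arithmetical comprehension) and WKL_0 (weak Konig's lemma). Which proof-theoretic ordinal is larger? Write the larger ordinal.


Proof-theoretic ordinal of ACA_0 (arithmetical comprehension): epsilon_0
Proof-theoretic ordinal of WKL_0 (weak Konig's lemma): omega^omega
Comparing: omega^omega < epsilon_0.
The larger ordinal is epsilon_0 (from ACA_0 (arithmetical comprehension)).

epsilon_0


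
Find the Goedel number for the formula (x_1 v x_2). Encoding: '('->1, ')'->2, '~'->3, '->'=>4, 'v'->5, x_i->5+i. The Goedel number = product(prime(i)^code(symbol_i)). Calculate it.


Formula: (x_1 v x_2)
Symbol codes: [1, 6, 5, 7, 2]
Primes: [2, 3, 5, 7, 11]
p_1^1 = 2^1 = 2
p_2^6 = 3^6 = 729
p_3^5 = 5^5 = 3125
p_4^7 = 7^7 = 823543
p_5^2 = 11^2 = 121
Product = 454024403043750

454024403043750


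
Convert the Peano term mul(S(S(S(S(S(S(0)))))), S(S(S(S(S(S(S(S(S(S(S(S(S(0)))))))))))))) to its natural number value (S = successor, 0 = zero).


mul(S^6(0), S^13(0)):
S^6(0) = 6
S^13(0) = 13
6 * 13 = 78

78


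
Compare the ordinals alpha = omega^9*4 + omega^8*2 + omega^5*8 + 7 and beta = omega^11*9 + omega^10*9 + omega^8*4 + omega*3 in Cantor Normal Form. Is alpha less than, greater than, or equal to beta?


Compare term by term from highest exponent:
alpha = omega^9*4 + omega^8*2 + omega^5*8 + 7
beta = omega^11*9 + omega^10*9 + omega^8*4 + omega*3
Term 1: alpha has omega^9*4, beta has omega^11*9
Term 2: alpha has omega^8*2, beta has omega^10*9
Term 3: alpha has omega^5*8, beta has omega^8*4
Term 4: alpha has omega^0*7, beta has omega^1*3
Result: alpha < beta

alpha < beta


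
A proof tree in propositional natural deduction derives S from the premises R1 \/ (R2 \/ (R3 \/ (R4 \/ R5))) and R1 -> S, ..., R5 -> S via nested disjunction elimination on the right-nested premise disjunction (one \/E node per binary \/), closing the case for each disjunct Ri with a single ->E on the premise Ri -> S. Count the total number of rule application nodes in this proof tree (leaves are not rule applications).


The premise R1 \/ (R2 \/ (R3 \/ (R4 \/ R5))) contains 5 disjuncts, hence 4 binary \/ connectives.
- Each binary \/ is eliminated once: 4 \/E nodes.
- Each of the 5 cases Ri derives S by one ->E with Ri -> S: 5 ->E nodes.
Total = 4 + 5 = 9

9


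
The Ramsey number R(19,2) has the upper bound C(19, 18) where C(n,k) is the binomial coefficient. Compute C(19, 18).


R(19,2) <= C(19+2-2, 19-1) = C(19, 18)
C(19, 18) = 19! / (18! * 1!)
= 19

19


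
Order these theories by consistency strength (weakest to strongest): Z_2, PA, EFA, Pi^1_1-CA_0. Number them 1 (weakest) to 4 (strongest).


Ordering by consistency strength:
1. EFA
2. PA
3. Pi^1_1-CA_0
4. Z_2


Z_2=4, PA=2, EFA=1, Pi^1_1-CA_0=3


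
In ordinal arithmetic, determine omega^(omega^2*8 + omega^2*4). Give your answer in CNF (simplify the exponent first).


omega^(omega^2*8 + omega^2*4):
Both terms of the exponent have the same exponent 2, so they merge: omega^2*8 + omega^2*4 = omega^2*(8+4) = omega^2*12.
omega raised to a CNF ordinal is a single CNF term: Result = omega^(omega^2*12)

omega^(omega^2*12)


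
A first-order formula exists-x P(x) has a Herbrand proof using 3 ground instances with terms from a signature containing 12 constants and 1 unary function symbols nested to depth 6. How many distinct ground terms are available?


Herbrand terms by depth:
Depth 0: 12 constants
Depth 1: 12 new terms (running total: 24)
Depth 2: 12 new terms (running total: 36)
Depth 3: 12 new terms (running total: 48)
Depth 4: 12 new terms (running total: 60)
Depth 5: 12 new terms (running total: 72)
Depth 6: 12 new terms (running total: 84)
Total distinct ground terms = 84

84


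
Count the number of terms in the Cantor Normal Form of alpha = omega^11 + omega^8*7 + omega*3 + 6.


CNF: omega^11 + omega^8*7 + omega*3 + 6
Count the summands separated by '+':
  term 1: omega^11
  term 2: omega^8*7
  term 3: omega*3
  term 4: 6
Total terms = 4

4


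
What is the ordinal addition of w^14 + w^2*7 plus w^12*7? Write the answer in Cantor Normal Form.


Ordinal addition (w^14 + w^2*7) + w^12*7:
alpha's leading term has exponent 14 > beta's exponent 12, so it survives.
alpha's tail term has exponent 2 < beta's exponent 12, so it is absorbed by beta.
In ordinal addition, any term followed by a strictly larger-exponent term is absorbed.
Result = w^14 + w^12*7

w^14 + w^12*7


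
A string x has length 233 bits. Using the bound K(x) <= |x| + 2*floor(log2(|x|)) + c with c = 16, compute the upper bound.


floor(log2(233)) = 7
2 * 7 = 14
K(x) <= 233 + 14 + 16 = 263

263


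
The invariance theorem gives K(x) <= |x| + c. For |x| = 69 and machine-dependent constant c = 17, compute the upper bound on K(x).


K(x) <= |x| + c = 69 + 17 = 86

86


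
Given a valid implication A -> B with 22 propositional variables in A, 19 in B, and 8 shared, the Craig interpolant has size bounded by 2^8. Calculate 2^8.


Shared atoms = 8
Craig interpolant size bound = 2^8
= 256

256


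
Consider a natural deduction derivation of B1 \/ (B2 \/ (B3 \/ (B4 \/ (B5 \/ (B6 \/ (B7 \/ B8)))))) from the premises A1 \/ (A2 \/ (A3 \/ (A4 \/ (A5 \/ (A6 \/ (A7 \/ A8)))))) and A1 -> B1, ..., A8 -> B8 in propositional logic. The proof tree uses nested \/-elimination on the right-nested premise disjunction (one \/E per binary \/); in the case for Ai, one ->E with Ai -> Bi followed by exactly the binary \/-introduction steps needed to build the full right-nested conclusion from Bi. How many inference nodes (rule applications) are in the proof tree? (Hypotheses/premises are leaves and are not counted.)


Constructive dilemma with 8 branches, all disjunctions right-nested:
- \/E: the premise has 7 binary \/, each eliminated once: 7 nodes.
- ->E: one per case (Ai with Ai -> Bi gives Bi): 8 nodes.
- \/I: in case i < n, Bi needs 1 step to form Bi \/ (B(i+1) \/ ...) and then i-1 steps to prepend B(i-1), ..., B1, i.e. i steps; in case i = n, B8 needs 7 prepend steps.
  \/I total = (1 + 2 + ... + 7) + 7 = 28 + 7 = 35 nodes.
Total = 7 + 8 + 35 = 50

50


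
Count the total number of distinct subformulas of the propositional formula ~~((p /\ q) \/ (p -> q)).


Formula: ~~((p /\ q) \/ (p -> q))
Subformulas found:
  1. q
  2. p
  3. (p -> q)
  4. (p /\ q)
  5. ((p /\ q) \/ (p -> q))
  6. ~((p /\ q) \/ (p -> q))
  7. ~~((p /\ q) \/ (p -> q))
Total distinct subformulas = 7

7


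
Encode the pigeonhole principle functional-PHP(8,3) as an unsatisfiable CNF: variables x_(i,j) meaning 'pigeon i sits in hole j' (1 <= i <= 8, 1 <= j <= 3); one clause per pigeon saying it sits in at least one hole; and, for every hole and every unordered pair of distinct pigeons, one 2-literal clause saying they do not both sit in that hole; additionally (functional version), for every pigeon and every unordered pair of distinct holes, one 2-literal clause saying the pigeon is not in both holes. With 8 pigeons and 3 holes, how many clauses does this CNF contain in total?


functional-PHP(8,3): 8 pigeons, 3 holes, 8*3 = 24 variables.
- pigeon clauses: one per pigeon -> 8 clauses
- hole clauses: 3 holes * C(8,2) = 3 * 28 -> 84 clauses
- functional clauses: 8 pigeons * C(3,2) = 8 * 3 -> 24 clauses
Total clauses = 8 + 84 + 24 = 116

116


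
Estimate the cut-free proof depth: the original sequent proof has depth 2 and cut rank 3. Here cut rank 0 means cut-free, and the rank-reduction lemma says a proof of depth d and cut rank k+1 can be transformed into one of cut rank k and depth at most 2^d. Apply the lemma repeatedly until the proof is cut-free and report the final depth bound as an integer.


Each rank reduction sends depth d to at most 2^d; cut rank r needs r reductions.
2_0(2) = 2
2_1(2) = 2^2 = 4
2_2(2) = 2^4 = 16
2_3(2) = 2^16 = 65536
Cut-free depth bound = 65536

65536


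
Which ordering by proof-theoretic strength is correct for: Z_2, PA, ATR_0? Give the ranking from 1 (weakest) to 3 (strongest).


Ordering by consistency strength:
1. PA
2. ATR_0
3. Z_2


Z_2=3, PA=1, ATR_0=2


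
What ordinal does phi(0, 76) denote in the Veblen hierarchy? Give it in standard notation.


phi(0, 76):
phi(0, beta) = omega^beta by definition.
phi(0, 76) = omega^76

omega^76


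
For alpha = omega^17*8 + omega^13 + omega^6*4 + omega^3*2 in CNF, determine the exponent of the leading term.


CNF: omega^17*8 + omega^13 + omega^6*4 + omega^3*2
The leading term is omega^17*8, which has exponent 17.

17


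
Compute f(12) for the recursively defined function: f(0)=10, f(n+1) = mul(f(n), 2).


f(0) = 10
f(1) = mul(f(0), 2) = mul(10, 2) = 20
f(2) = mul(f(1), 2) = mul(20, 2) = 40
f(3) = mul(f(2), 2) = mul(40, 2) = 80
f(4) = mul(f(3), 2) = mul(80, 2) = 160
f(5) = mul(f(4), 2) = mul(160, 2) = 320
f(6) = mul(f(5), 2) = mul(320, 2) = 640
f(7) = mul(f(6), 2) = mul(640, 2) = 1280
f(8) = mul(f(7), 2) = mul(1280, 2) = 2560
f(9) = mul(f(8), 2) = mul(2560, 2) = 5120
f(10) = mul(f(9), 2) = mul(5120, 2) = 10240
f(11) = mul(f(10), 2) = mul(10240, 2) = 20480
f(12) = mul(f(11), 2) = mul(20480, 2) = 40960


40960


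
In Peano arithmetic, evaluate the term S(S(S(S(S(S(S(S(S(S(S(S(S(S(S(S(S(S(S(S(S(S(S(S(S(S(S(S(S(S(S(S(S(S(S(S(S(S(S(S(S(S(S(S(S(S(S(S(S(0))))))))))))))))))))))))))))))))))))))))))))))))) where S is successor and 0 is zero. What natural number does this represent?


Counting successors applied to 0:
49 applications of S to 0 = 49

49


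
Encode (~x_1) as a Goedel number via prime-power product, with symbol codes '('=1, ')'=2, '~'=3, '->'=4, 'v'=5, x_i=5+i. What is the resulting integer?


Formula: (~x_1)
Symbol codes: [1, 3, 6, 2]
Primes: [2, 3, 5, 7]
p_1^1 = 2^1 = 2
p_2^3 = 3^3 = 27
p_3^6 = 5^6 = 15625
p_4^2 = 7^2 = 49
Product = 41343750

41343750


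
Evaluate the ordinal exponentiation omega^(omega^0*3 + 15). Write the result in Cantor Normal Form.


omega^(omega^0*3 + 15):
omega^0 = 1, so the exponent is 3 + 15 = 18 (finite ordinal addition).
Result = omega^18, already a single CNF term.

omega^18


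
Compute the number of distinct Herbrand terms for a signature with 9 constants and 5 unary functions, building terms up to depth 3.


Herbrand terms by depth:
Depth 0: 9 constants
Depth 1: 45 new terms (running total: 54)
Depth 2: 225 new terms (running total: 279)
Depth 3: 1125 new terms (running total: 1404)
Total distinct ground terms = 1404

1404


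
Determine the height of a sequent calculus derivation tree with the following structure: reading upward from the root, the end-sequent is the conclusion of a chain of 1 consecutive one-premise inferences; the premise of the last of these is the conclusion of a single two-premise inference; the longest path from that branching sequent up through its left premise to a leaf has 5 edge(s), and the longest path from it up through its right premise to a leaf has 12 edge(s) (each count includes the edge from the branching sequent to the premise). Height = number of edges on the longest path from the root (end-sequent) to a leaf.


Longest path through the left premise: 5 edges (measured from the branching sequent)
Longest path through the right premise: 12 edges
Height of the subtree rooted at the branching sequent: max(5, 12) = 12
The branching sequent sits 1 edges above the root (the chain of one-premise inferences), so height = 12 + 1 = 13

13


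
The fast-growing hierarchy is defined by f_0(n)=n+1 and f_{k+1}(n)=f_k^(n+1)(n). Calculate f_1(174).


f_1(174) = f_0^175(174)
f_0 adds 1 each time, applied 175 times.
f_1(174) = 174 + 175 = 349

349


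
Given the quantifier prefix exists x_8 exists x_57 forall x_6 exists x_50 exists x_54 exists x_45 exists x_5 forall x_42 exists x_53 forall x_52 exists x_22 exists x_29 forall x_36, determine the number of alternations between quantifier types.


Walk the prefix and count type changes:
  position 1: exists -> exists
  position 2: exists -> forall <-- alternation
  position 3: forall -> exists <-- alternation
  position 4: exists -> exists
  position 5: exists -> exists
  position 6: exists -> exists
  position 7: exists -> forall <-- alternation
  position 8: forall -> exists <-- alternation
  position 9: exists -> forall <-- alternation
  position 10: forall -> exists <-- alternation
  position 11: exists -> exists
  position 12: exists -> forall <-- alternation
Total alternations = 7

7


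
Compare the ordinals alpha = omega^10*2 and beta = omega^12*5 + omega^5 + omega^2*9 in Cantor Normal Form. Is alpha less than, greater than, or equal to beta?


Compare term by term from highest exponent:
alpha = omega^10*2
beta = omega^12*5 + omega^5 + omega^2*9
Term 1: alpha has omega^10*2, beta has omega^12*5
Term 2: alpha has omega^0*0, beta has omega^5*1
Term 3: alpha has omega^0*0, beta has omega^2*9
Result: alpha < beta

alpha < beta


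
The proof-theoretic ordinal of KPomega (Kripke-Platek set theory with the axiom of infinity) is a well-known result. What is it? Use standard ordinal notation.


The proof-theoretic ordinal of KPomega (Kripke-Platek set theory with the axiom of infinity) is a standard result in ordinal analysis.
This ordinal is the supremum of order types of primitive recursive well-orderings
that the theory can prove to be well-ordered.
For KPomega (Kripke-Platek set theory with the axiom of infinity), the proof-theoretic ordinal is psi_0(epsilon_{Omega+1}).

psi_0(epsilon_{Omega+1})


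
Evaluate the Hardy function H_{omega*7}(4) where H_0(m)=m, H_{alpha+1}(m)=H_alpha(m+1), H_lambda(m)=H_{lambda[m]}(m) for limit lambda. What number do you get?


H_{omega*7}(4):
For the Hardy hierarchy, H_{omega*k}(n) = 2^k * n.
2^7 = 128.
128 * 4 = 512

512


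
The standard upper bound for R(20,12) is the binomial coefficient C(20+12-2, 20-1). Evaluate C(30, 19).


R(20,12) <= C(20+12-2, 20-1) = C(30, 19)
C(30, 19) = 30! / (19! * 11!)
= 54627300

54627300


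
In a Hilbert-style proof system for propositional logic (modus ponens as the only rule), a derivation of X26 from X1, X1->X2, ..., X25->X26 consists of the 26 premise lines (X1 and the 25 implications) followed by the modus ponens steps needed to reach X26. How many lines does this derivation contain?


We have 26 premise lines: X1 and 25 implications.
Each implication is detached once by MP, giving 25 MP lines.
26 premise lines + 25 MP lines = 51 total lines.

51


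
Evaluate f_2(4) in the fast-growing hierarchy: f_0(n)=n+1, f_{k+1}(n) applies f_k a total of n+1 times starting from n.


f_2(4) = f_1^5(4)
f_1(m) = 2m + 1.
Iterating: f_1^k(n) = 2^k*(n+1) - 1.
f_2(4) = 2^5*(4+1) - 1 = 32*5 - 1 = 159

159


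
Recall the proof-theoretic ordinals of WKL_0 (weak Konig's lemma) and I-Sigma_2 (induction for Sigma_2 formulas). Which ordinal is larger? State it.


Proof-theoretic ordinal of WKL_0 (weak Konig's lemma): omega^omega
Proof-theoretic ordinal of I-Sigma_2 (induction for Sigma_2 formulas): omega^(omega^omega)
Comparing: omega^omega < omega^(omega^omega).
The larger ordinal is omega^(omega^omega) (from I-Sigma_2 (induction for Sigma_2 formulas)).

omega^(omega^omega)


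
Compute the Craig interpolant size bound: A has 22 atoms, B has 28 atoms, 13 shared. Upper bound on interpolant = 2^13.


Shared atoms = 13
Craig interpolant size bound = 2^13
= 8192

8192


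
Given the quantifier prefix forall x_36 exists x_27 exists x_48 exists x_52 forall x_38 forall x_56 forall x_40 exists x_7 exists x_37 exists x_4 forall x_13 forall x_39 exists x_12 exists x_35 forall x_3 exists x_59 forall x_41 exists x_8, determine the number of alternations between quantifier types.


Walk the prefix and count type changes:
  position 1: forall -> exists <-- alternation
  position 2: exists -> exists
  position 3: exists -> exists
  position 4: exists -> forall <-- alternation
  position 5: forall -> forall
  position 6: forall -> forall
  position 7: forall -> exists <-- alternation
  position 8: exists -> exists
  position 9: exists -> exists
  position 10: exists -> forall <-- alternation
  position 11: forall -> forall
  position 12: forall -> exists <-- alternation
  position 13: exists -> exists
  position 14: exists -> forall <-- alternation
  position 15: forall -> exists <-- alternation
  position 16: exists -> forall <-- alternation
  position 17: forall -> exists <-- alternation
Total alternations = 9

9


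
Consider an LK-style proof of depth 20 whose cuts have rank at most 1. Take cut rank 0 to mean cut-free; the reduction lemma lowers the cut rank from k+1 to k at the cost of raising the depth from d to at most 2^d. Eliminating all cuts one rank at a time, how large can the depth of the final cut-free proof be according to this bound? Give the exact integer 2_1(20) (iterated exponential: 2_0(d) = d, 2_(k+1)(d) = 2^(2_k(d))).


Each rank reduction sends depth d to at most 2^d; cut rank r needs r reductions.
2_0(20) = 20
2_1(20) = 2^20 = 1048576
Cut-free depth bound = 1048576

1048576


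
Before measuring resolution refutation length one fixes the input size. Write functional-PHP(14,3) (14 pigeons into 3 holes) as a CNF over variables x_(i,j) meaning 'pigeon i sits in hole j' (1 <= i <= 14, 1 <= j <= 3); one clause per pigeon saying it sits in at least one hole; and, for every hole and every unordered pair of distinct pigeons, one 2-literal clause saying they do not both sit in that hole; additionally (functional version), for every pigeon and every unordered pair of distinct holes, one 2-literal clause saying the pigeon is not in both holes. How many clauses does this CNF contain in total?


functional-PHP(14,3): 14 pigeons, 3 holes, 14*3 = 42 variables.
- pigeon clauses: one per pigeon -> 14 clauses
- hole clauses: 3 holes * C(14,2) = 3 * 91 -> 273 clauses
- functional clauses: 14 pigeons * C(3,2) = 14 * 3 -> 42 clauses
Total clauses = 14 + 273 + 42 = 329

329


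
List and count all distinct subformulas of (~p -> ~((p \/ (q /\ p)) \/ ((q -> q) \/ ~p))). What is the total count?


Formula: (~p -> ~((p \/ (q /\ p)) \/ ((q -> q) \/ ~p)))
Subformulas found:
  1. q
  2. p
  3. ~p
  4. (q /\ p)
  5. (q -> q)
  6. (p \/ (q /\ p))
  7. ((q -> q) \/ ~p)
  8. ((p \/ (q /\ p)) \/ ((q -> q) \/ ~p))
  9. ~((p \/ (q /\ p)) \/ ((q -> q) \/ ~p))
  10. (~p -> ~((p \/ (q /\ p)) \/ ((q -> q) \/ ~p)))
Total distinct subformulas = 10

10


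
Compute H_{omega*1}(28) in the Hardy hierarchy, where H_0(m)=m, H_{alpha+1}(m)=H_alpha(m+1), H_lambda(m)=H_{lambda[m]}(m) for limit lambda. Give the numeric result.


H_{omega*1}(28):
For the Hardy hierarchy, H_{omega*k}(n) = 2^k * n.
2^1 = 2.
2 * 28 = 56

56


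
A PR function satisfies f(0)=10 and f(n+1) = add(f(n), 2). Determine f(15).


f(0) = 10
f(1) = add(f(0), 2) = add(10, 2) = 12
f(2) = add(f(1), 2) = add(12, 2) = 14
f(3) = add(f(2), 2) = add(14, 2) = 16
f(4) = add(f(3), 2) = add(16, 2) = 18
f(5) = add(f(4), 2) = add(18, 2) = 20
f(6) = add(f(5), 2) = add(20, 2) = 22
f(7) = add(f(6), 2) = add(22, 2) = 24
f(8) = add(f(7), 2) = add(24, 2) = 26
f(9) = add(f(8), 2) = add(26, 2) = 28
f(10) = add(f(9), 2) = add(28, 2) = 30
f(11) = add(f(10), 2) = add(30, 2) = 32
f(12) = add(f(11), 2) = add(32, 2) = 34
f(13) = add(f(12), 2) = add(34, 2) = 36
f(14) = add(f(13), 2) = add(36, 2) = 38
f(15) = add(f(14), 2) = add(38, 2) = 40


40


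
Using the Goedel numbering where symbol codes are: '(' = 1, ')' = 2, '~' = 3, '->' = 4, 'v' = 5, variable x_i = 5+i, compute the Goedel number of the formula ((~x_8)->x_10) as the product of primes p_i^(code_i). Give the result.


Formula: ((~x_8)->x_10)
Symbol codes: [1, 1, 3, 13, 2, 4, 15, 2]
Primes: [2, 3, 5, 7, 11, 13, 17, 19]
p_1^1 = 2^1 = 2
p_2^1 = 3^1 = 3
p_3^3 = 5^3 = 125
p_4^13 = 7^13 = 96889010407
p_5^2 = 11^2 = 121
p_6^4 = 13^4 = 28561
p_7^15 = 17^15 = 2862423051509815793
p_8^2 = 19^2 = 361
Product = 259498938516049349997007593702837443093250

259498938516049349997007593702837443093250


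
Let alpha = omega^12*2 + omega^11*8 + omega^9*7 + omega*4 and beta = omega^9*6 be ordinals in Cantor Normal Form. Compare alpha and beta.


Compare term by term from highest exponent:
alpha = omega^12*2 + omega^11*8 + omega^9*7 + omega*4
beta = omega^9*6
Term 1: alpha has omega^12*2, beta has omega^9*6
Term 2: alpha has omega^11*8, beta has omega^0*0
Term 3: alpha has omega^9*7, beta has omega^0*0
Term 4: alpha has omega^1*4, beta has omega^0*0
Result: alpha > beta

alpha > beta


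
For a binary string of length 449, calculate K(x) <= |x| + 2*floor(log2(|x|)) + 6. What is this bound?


floor(log2(449)) = 8
2 * 8 = 16
K(x) <= 449 + 16 + 6 = 471

471


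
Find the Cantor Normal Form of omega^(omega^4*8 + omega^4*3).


omega^(omega^4*8 + omega^4*3):
Both terms of the exponent have the same exponent 4, so they merge: omega^4*8 + omega^4*3 = omega^4*(8+3) = omega^4*11.
omega raised to a CNF ordinal is a single CNF term: Result = omega^(omega^4*11)

omega^(omega^4*11)


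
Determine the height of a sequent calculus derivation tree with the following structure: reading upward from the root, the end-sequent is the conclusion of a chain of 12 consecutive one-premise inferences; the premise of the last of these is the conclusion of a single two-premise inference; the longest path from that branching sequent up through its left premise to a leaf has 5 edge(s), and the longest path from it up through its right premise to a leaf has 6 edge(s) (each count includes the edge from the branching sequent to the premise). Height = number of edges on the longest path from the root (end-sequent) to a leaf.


Longest path through the left premise: 5 edges (measured from the branching sequent)
Longest path through the right premise: 6 edges
Height of the subtree rooted at the branching sequent: max(5, 6) = 6
The branching sequent sits 12 edges above the root (the chain of one-premise inferences), so height = 6 + 12 = 18

18


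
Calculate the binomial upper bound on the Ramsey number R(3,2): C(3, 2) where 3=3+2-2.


R(3,2) <= C(3+2-2, 3-1) = C(3, 2)
C(3, 2) = 3! / (2! * 1!)
= 3

3


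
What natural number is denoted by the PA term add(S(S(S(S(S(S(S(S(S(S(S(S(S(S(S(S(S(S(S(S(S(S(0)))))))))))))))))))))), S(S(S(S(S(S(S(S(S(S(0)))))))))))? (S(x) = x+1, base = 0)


add(S^22(0), S^10(0)):
S^22(0) = 22
S^10(0) = 10
22 + 10 = 32

32


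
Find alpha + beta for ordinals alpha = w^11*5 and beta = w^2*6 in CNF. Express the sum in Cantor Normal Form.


Ordinal addition w^11*5 + w^2*6:
Leading exponent of alpha (11) > leading exponent of beta (2).
Since alpha's term has higher exponent than beta's leading term,
the sum is simply alpha followed by beta.
Result = w^11*5 + w^2*6

w^11*5 + w^2*6


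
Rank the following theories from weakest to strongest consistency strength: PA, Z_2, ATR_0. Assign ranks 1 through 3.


Ordering by consistency strength:
1. PA
2. ATR_0
3. Z_2


PA=1, Z_2=3, ATR_0=2


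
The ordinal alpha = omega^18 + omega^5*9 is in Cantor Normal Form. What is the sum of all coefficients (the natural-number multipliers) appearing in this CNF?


CNF: omega^18 + omega^5*9
Coefficients: 1 + 9 = 10

10


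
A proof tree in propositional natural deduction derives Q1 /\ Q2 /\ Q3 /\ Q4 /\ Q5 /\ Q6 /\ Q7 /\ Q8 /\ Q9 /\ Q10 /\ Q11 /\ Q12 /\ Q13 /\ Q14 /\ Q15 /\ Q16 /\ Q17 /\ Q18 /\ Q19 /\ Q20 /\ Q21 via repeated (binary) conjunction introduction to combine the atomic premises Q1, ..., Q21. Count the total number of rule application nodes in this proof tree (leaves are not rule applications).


The target conjunction has 21 conjuncts, i.e. 20 binary /\ connectives.
Each conjunction-intro joins two pieces, so 21 atoms require 21-1 = 20 applications.
Total inference nodes = 20

20


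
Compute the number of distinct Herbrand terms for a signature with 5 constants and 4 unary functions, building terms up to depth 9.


Herbrand terms by depth:
Depth 0: 5 constants
Depth 1: 20 new terms (running total: 25)
Depth 2: 80 new terms (running total: 105)
Depth 3: 320 new terms (running total: 425)
Depth 4: 1280 new terms (running total: 1705)
Depth 5: 5120 new terms (running total: 6825)
Depth 6: 20480 new terms (running total: 27305)
Depth 7: 81920 new terms (running total: 109225)
Depth 8: 327680 new terms (running total: 436905)
Depth 9: 1310720 new terms (running total: 1747625)
Total distinct ground terms = 1747625

1747625


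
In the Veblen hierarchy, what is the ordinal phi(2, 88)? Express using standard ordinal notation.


phi(2, 88):
phi(2, beta) = zeta_beta (the beta-th zeta number, fixed point of epsilon).
phi(2, 88) = zeta_88

zeta_88


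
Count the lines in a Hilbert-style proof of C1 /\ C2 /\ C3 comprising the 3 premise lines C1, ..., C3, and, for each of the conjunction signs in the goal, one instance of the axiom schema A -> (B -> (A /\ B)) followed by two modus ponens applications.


Conjoining 3 premises:
- 3 premise lines
- the goal has 2 conjunction signs; each costs 1 axiom instance + 2 MP = 3 lines: 3 * 2 = 6
Total = 3 + 6 = 9 lines.

9


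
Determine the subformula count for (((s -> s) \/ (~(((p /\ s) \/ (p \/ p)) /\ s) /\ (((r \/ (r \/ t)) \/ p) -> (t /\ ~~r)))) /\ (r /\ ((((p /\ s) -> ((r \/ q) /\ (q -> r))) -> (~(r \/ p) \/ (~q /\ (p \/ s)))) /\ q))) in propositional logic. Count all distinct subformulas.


Formula: (((s -> s) \/ (~(((p /\ s) \/ (p \/ p)) /\ s) /\ (((r \/ (r \/ t)) \/ p) -> (t /\ ~~r)))) /\ (r /\ ((((p /\ s) -> ((r \/ q) /\ (q -> r))) -> (~(r \/ p) \/ (~q /\ (p \/ s)))) /\ q)))
Subformulas found:
  1. r
  2. p
  3. q
  4. s
  5. t
  6. ~r
  7. ~q
  8. ~~r
  9. (q -> r)
  10. (p /\ s)
  11. (p \/ p)
  12. (r \/ t)
  13. (r \/ p)
  14. (r \/ q)
  15. (p \/ s)
  16. (s -> s)
  17. ~(r \/ p)
  18. (t /\ ~~r)
  19. (r \/ (r \/ t))
  20. (~q /\ (p \/ s))
  21. ((r \/ (r \/ t)) \/ p)
  22. ((r \/ q) /\ (q -> r))
  23. ((p /\ s) \/ (p \/ p))
  24. (((p /\ s) \/ (p \/ p)) /\ s)
  25. ~(((p /\ s) \/ (p \/ p)) /\ s)
  26. (~(r \/ p) \/ (~q /\ (p \/ s)))
  27. ((p /\ s) -> ((r \/ q) /\ (q -> r)))
  28. (((r \/ (r \/ t)) \/ p) -> (t /\ ~~r))
  29. (((p /\ s) -> ((r \/ q) /\ (q -> r))) -> (~(r \/ p) \/ (~q /\ (p \/ s))))
  30. (~(((p /\ s) \/ (p \/ p)) /\ s) /\ (((r \/ (r \/ t)) \/ p) -> (t /\ ~~r)))
  31. ((((p /\ s) -> ((r \/ q) /\ (q -> r))) -> (~(r \/ p) \/ (~q /\ (p \/ s)))) /\ q)
  32. (r /\ ((((p /\ s) -> ((r \/ q) /\ (q -> r))) -> (~(r \/ p) \/ (~q /\ (p \/ s)))) /\ q))
  33. ((s -> s) \/ (~(((p /\ s) \/ (p \/ p)) /\ s) /\ (((r \/ (r \/ t)) \/ p) -> (t /\ ~~r))))
  34. (((s -> s) \/ (~(((p /\ s) \/ (p \/ p)) /\ s) /\ (((r \/ (r \/ t)) \/ p) -> (t /\ ~~r)))) /\ (r /\ ((((p /\ s) -> ((r \/ q) /\ (q -> r))) -> (~(r \/ p) \/ (~q /\ (p \/ s)))) /\ q)))
Total distinct subformulas = 34

34


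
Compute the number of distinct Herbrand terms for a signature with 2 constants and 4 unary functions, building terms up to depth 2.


Herbrand terms by depth:
Depth 0: 2 constants
Depth 1: 8 new terms (running total: 10)
Depth 2: 32 new terms (running total: 42)
Total distinct ground terms = 42

42


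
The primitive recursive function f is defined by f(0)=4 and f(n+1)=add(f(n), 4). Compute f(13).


f(0) = 4
f(1) = add(f(0), 4) = add(4, 4) = 8
f(2) = add(f(1), 4) = add(8, 4) = 12
f(3) = add(f(2), 4) = add(12, 4) = 16
f(4) = add(f(3), 4) = add(16, 4) = 20
f(5) = add(f(4), 4) = add(20, 4) = 24
f(6) = add(f(5), 4) = add(24, 4) = 28
f(7) = add(f(6), 4) = add(28, 4) = 32
f(8) = add(f(7), 4) = add(32, 4) = 36
f(9) = add(f(8), 4) = add(36, 4) = 40
f(10) = add(f(9), 4) = add(40, 4) = 44
f(11) = add(f(10), 4) = add(44, 4) = 48
f(12) = add(f(11), 4) = add(48, 4) = 52
f(13) = add(f(12), 4) = add(52, 4) = 56


56


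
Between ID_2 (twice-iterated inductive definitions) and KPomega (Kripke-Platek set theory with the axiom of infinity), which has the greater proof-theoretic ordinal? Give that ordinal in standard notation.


Proof-theoretic ordinal of ID_2 (twice-iterated inductive definitions): psi_0(epsilon_{Omega_2+1})
Proof-theoretic ordinal of KPomega (Kripke-Platek set theory with the axiom of infinity): psi_0(epsilon_{Omega+1})
Comparing: psi_0(epsilon_{Omega+1}) < psi_0(epsilon_{Omega_2+1}).
The larger ordinal is psi_0(epsilon_{Omega_2+1}) (from ID_2 (twice-iterated inductive definitions)).

psi_0(epsilon_{Omega_2+1})


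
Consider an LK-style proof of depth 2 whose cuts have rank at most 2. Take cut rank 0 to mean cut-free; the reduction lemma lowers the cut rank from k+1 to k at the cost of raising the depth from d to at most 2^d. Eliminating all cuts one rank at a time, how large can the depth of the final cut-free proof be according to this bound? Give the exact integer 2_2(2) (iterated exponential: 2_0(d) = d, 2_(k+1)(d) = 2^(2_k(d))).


Each rank reduction sends depth d to at most 2^d; cut rank r needs r reductions.
2_0(2) = 2
2_1(2) = 2^2 = 4
2_2(2) = 2^4 = 16
Cut-free depth bound = 16

16


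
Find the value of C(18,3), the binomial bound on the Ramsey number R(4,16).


R(4,16) <= C(4+16-2, 4-1) = C(18, 3)
C(18, 3) = 18! / (3! * 15!)
= 816

816


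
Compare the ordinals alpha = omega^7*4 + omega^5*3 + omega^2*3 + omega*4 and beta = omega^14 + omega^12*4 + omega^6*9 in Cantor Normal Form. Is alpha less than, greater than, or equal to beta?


Compare term by term from highest exponent:
alpha = omega^7*4 + omega^5*3 + omega^2*3 + omega*4
beta = omega^14 + omega^12*4 + omega^6*9
Term 1: alpha has omega^7*4, beta has omega^14*1
Term 2: alpha has omega^5*3, beta has omega^12*4
Term 3: alpha has omega^2*3, beta has omega^6*9
Term 4: alpha has omega^1*4, beta has omega^0*0
Result: alpha < beta

alpha < beta


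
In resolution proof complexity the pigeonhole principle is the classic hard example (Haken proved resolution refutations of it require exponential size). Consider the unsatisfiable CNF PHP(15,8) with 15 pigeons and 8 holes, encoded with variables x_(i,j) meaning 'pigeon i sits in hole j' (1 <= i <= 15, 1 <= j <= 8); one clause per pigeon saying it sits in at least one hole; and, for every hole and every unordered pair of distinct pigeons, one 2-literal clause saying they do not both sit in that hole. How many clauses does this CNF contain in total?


PHP(15,8): 15 pigeons, 8 holes, 15*8 = 120 variables.
- pigeon clauses: one per pigeon -> 15 clauses
- hole clauses: 8 holes * C(15,2) = 8 * 105 -> 840 clauses
Total clauses = 15 + 840 = 855

855


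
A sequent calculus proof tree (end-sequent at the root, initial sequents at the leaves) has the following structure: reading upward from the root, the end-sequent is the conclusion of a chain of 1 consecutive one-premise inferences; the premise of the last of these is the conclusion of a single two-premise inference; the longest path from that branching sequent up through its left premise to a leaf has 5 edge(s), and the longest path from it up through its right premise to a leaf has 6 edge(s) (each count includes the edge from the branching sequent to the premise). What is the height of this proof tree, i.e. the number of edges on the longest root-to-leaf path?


Longest path through the left premise: 5 edges (measured from the branching sequent)
Longest path through the right premise: 6 edges
Height of the subtree rooted at the branching sequent: max(5, 6) = 6
The branching sequent sits 1 edges above the root (the chain of one-premise inferences), so height = 6 + 1 = 7

7


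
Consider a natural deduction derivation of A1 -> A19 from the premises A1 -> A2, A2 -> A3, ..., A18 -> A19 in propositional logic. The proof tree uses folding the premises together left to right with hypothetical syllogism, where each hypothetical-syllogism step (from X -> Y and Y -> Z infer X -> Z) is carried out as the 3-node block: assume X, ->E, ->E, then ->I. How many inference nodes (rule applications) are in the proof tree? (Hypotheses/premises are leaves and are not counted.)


There are 18 premises in the chain. The first HS step combines premises 1 and 2; each further premise needs one more HS step.
So 18 premises require 18 - 1 = 17 hypothetical-syllogism steps.
Each HS step uses 3 inference nodes (->E, ->E, ->I).
17 * 3 = 51 total inference nodes.

51


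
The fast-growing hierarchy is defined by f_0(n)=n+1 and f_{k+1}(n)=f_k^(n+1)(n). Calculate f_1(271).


f_1(271) = f_0^272(271)
f_0 adds 1 each time, applied 272 times.
f_1(271) = 271 + 272 = 543

543


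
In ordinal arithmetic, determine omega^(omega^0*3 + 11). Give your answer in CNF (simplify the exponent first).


omega^(omega^0*3 + 11):
omega^0 = 1, so the exponent is 3 + 11 = 14 (finite ordinal addition).
Result = omega^14, already a single CNF term.

omega^14


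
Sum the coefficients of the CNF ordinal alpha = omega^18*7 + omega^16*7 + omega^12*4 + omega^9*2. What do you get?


CNF: omega^18*7 + omega^16*7 + omega^12*4 + omega^9*2
Coefficients: 7 + 7 + 4 + 2 = 20

20


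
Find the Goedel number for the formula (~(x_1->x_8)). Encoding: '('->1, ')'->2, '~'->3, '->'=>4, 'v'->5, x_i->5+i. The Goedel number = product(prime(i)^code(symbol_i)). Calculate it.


Formula: (~(x_1->x_8))
Symbol codes: [1, 3, 1, 6, 4, 13, 2, 2]
Primes: [2, 3, 5, 7, 11, 13, 17, 19]
p_1^1 = 2^1 = 2
p_2^3 = 3^3 = 27
p_3^1 = 5^1 = 5
p_4^6 = 7^6 = 117649
p_5^4 = 11^4 = 14641
p_6^13 = 13^13 = 302875106592253
p_7^2 = 17^2 = 289
p_8^2 = 19^2 = 361
Product = 14695736947405393312855187675910

14695736947405393312855187675910


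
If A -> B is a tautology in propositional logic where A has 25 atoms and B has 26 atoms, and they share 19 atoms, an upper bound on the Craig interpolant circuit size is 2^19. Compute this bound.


Shared atoms = 19
Craig interpolant size bound = 2^19
= 524288

524288


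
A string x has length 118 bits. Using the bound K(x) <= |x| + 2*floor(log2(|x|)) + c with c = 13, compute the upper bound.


floor(log2(118)) = 6
2 * 6 = 12
K(x) <= 118 + 12 + 13 = 143

143


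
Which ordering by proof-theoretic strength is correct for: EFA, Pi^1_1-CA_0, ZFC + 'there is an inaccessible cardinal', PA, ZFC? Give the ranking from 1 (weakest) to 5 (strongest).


Ordering by consistency strength:
1. EFA
2. PA
3. Pi^1_1-CA_0
4. ZFC
5. ZFC + 'there is an inaccessible cardinal'


EFA=1, Pi^1_1-CA_0=3, ZFC + 'there is an inaccessible cardinal'=5, PA=2, ZFC=4


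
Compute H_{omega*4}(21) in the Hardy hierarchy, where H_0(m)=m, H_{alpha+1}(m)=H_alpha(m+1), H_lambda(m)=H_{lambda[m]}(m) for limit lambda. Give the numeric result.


H_{omega*4}(21):
For the Hardy hierarchy, H_{omega*k}(n) = 2^k * n.
2^4 = 16.
16 * 21 = 336

336


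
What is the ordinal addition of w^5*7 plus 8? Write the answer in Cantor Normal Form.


Ordinal addition w^5*7 + 8:
Leading exponent of alpha (5) > leading exponent of beta (0).
Since alpha's term has higher exponent than beta's leading term,
the sum is simply alpha followed by beta.
Result = w^5*7 + 8

w^5*7 + 8


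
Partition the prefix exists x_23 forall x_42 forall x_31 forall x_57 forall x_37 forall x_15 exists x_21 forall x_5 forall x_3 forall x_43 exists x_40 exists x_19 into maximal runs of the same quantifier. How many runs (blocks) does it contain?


Alternations = 4.
Blocks = alternations + 1 = 5

5


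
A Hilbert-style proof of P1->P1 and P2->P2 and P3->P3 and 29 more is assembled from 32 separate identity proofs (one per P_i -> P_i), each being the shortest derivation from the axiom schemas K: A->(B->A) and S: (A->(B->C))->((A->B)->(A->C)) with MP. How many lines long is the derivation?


The shortest proof of A->A from K and S in the Hilbert calculus has exactly 5 lines:
(1) K instance A->((A->A)->A), (2) S instance, (3) MP on 1,2, (4) K instance A->(A->A), (5) MP on 3,4.
For 32 independent identities: 32 * 5 = 160 lines total.

160


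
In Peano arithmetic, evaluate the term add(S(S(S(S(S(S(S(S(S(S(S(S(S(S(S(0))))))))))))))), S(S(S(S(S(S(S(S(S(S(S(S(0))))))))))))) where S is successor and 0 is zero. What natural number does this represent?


add(S^15(0), S^12(0)):
S^15(0) = 15
S^12(0) = 12
15 + 12 = 27

27


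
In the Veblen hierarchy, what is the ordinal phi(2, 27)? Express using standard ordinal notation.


phi(2, 27):
phi(2, beta) = zeta_beta (the beta-th zeta number, fixed point of epsilon).
phi(2, 27) = zeta_27

zeta_27


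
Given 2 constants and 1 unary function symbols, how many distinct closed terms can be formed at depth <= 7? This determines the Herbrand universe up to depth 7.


Herbrand terms by depth:
Depth 0: 2 constants
Depth 1: 2 new terms (running total: 4)
Depth 2: 2 new terms (running total: 6)
Depth 3: 2 new terms (running total: 8)
Depth 4: 2 new terms (running total: 10)
Depth 5: 2 new terms (running total: 12)
Depth 6: 2 new terms (running total: 14)
Depth 7: 2 new terms (running total: 16)
Total distinct ground terms = 16

16


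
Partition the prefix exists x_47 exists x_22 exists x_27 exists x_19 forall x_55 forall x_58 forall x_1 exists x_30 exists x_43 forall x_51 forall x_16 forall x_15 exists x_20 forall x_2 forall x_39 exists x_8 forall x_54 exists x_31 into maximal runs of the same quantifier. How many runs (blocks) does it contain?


Alternations = 8.
Blocks = alternations + 1 = 9

9


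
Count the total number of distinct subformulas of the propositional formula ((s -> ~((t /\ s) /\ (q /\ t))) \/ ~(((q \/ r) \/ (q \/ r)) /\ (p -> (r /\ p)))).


Formula: ((s -> ~((t /\ s) /\ (q /\ t))) \/ ~(((q \/ r) \/ (q \/ r)) /\ (p -> (r /\ p))))
Subformulas found:
  1. q
  2. s
  3. r
  4. t
  5. p
  6. (q /\ t)
  7. (q \/ r)
  8. (r /\ p)
  9. (t /\ s)
  10. (p -> (r /\ p))
  11. ((q \/ r) \/ (q \/ r))
  12. ((t /\ s) /\ (q /\ t))
  13. ~((t /\ s) /\ (q /\ t))
  14. (s -> ~((t /\ s) /\ (q /\ t)))
  15. (((q \/ r) \/ (q \/ r)) /\ (p -> (r /\ p)))
  16. ~(((q \/ r) \/ (q \/ r)) /\ (p -> (r /\ p)))
  17. ((s -> ~((t /\ s) /\ (q /\ t))) \/ ~(((q \/ r) \/ (q \/ r)) /\ (p -> (r /\ p))))
Total distinct subformulas = 17

17


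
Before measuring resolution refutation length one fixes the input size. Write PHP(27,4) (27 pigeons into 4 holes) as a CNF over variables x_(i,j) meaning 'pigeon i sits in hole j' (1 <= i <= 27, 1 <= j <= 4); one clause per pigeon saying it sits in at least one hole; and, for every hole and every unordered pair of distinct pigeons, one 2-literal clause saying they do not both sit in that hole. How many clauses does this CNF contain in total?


PHP(27,4): 27 pigeons, 4 holes, 27*4 = 108 variables.
- pigeon clauses: one per pigeon -> 27 clauses
- hole clauses: 4 holes * C(27,2) = 4 * 351 -> 1404 clauses
Total clauses = 27 + 1404 = 1431

1431


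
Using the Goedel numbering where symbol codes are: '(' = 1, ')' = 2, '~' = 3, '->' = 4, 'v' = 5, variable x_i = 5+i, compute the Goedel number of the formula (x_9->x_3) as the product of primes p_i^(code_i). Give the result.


Formula: (x_9->x_3)
Symbol codes: [1, 14, 4, 8, 2]
Primes: [2, 3, 5, 7, 11]
p_1^1 = 2^1 = 2
p_2^14 = 3^14 = 4782969
p_3^4 = 5^4 = 625
p_4^8 = 7^8 = 5764801
p_5^2 = 11^2 = 121
Product = 4170395751718061250

4170395751718061250


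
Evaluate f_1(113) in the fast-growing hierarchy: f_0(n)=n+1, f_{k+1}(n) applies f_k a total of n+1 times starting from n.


f_1(113) = f_0^114(113)
f_0 adds 1 each time, applied 114 times.
f_1(113) = 113 + 114 = 227

227


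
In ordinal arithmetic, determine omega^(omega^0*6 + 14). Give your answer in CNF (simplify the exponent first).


omega^(omega^0*6 + 14):
omega^0 = 1, so the exponent is 6 + 14 = 20 (finite ordinal addition).
Result = omega^20, already a single CNF term.

omega^20


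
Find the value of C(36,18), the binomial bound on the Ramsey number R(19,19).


R(19,19) <= C(19+19-2, 19-1) = C(36, 18)
C(36, 18) = 36! / (18! * 18!)
= 9075135300

9075135300


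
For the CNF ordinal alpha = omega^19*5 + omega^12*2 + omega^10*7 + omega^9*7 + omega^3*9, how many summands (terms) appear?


CNF: omega^19*5 + omega^12*2 + omega^10*7 + omega^9*7 + omega^3*9
Count the summands separated by '+':
  term 1: omega^19*5
  term 2: omega^12*2
  term 3: omega^10*7
  term 4: omega^9*7
  term 5: omega^3*9
Total terms = 5

5


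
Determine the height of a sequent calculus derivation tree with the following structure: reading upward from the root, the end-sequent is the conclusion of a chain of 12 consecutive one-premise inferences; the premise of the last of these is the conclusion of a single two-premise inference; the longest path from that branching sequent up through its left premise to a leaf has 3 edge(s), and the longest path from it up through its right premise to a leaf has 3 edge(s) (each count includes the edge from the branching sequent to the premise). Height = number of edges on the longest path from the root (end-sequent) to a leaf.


Longest path through the left premise: 3 edges (measured from the branching sequent)
Longest path through the right premise: 3 edges
Height of the subtree rooted at the branching sequent: max(3, 3) = 3
The branching sequent sits 12 edges above the root (the chain of one-premise inferences), so height = 3 + 12 = 15

15
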